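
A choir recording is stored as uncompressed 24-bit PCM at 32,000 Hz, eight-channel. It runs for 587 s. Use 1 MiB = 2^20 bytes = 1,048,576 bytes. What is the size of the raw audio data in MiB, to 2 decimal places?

429.93 MiB

Bytes = 32,000 samples/s × 587 s × 3 bytes/sample × 8 ch = 450,816,000 bytes.
450,816,000 / 1,048,576 = 429.93 MiB.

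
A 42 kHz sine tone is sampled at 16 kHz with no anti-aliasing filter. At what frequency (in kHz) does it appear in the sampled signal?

6 kHz

Nyquist = 16,000/2 = 8,000 Hz; 42,000 Hz exceeds it.
Alias = |42,000 − 3×16,000| = |42,000 − 48,000| = 6,000 Hz = 6 kHz.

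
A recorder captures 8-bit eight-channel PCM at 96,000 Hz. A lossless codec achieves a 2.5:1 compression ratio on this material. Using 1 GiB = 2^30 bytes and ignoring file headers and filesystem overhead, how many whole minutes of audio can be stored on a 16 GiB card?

932 minutes

Uncompressed byte rate = 96,000 × 1 × 8 = 768,000 bytes/s.
After 2.5:1 compression, effective rate ≈ 307200 bytes/s.
Capacity = 16 × 1,073,741,824 = 17,179,869,184 bytes.
17,179,869,184 / effective rate ≈ 55924.05 s → 932 minutes.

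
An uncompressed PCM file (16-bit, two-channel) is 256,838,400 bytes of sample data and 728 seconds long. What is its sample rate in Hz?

88,200 Hz

Bytes = sample_rate × seconds × bytes_per_sample × channels.
sample_rate = 256,838,400 / (728 × 2 × 2) = 256,838,400 / 2,912 = 88,200 Hz.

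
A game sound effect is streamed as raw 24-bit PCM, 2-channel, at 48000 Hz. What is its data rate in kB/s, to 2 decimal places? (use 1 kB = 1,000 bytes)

288.00 kB/s

Bit rate = 48,000 × 24 × 2 = 2,304,000 bits/s.
2,304,000 / 8 = 288,000 B/s = 288.00 kB/s.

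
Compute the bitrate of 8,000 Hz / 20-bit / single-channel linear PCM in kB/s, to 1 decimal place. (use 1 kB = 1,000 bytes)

Bit rate = 8,000 × 20 × 1 = 160,000 bits/s.
160,000 / 8 = 20,000 B/s = 20.0 kB/s.

20.0 kB/s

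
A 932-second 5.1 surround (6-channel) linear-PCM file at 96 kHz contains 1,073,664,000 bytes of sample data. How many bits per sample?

Bytes per sample = 1,073,664,000 / (96,000 × 932 × 6) = 1,073,664,000 / 536,832,000 = 2.
Bit depth = 2 × 8 = 16 bits.

16 bits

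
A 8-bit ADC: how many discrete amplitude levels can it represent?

256 levels

2^8 = 256.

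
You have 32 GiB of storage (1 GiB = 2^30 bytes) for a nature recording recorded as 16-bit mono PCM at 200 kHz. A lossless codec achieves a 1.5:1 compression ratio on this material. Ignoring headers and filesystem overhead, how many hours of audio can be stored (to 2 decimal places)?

35.79 hours

Uncompressed byte rate = 200,000 × 2 × 1 = 400,000 bytes/s.
After 1.5:1 compression, effective rate ≈ 266666.67 bytes/s.
Capacity = 32 × 1,073,741,824 = 34,359,738,368 bytes.
34,359,738,368 / effective rate ≈ 128849.02 s → 35.79 hours.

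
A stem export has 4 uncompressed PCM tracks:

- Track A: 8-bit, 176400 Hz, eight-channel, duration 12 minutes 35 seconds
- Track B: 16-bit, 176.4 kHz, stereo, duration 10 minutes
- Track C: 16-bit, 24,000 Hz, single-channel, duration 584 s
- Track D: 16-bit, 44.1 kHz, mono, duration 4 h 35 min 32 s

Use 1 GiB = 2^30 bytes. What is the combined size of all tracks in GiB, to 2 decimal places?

2.77 GiB

Track A: 12 minutes 35 seconds = 755 s; 176,400 × 755 × 1 × 8 = 1,065,456,000 bytes.
Track B: 10 minutes = 600 s; 176,400 × 600 × 2 × 2 = 423,360,000 bytes.
Track C: 24,000 × 584 × 2 × 1 = 28,032,000 bytes.
Track D: 4 h 35 min 32 s = 16,532 s; 44,100 × 16,532 × 2 × 1 = 1,458,122,400 bytes.
Total = 2,974,970,400 bytes = 2.77 GiB.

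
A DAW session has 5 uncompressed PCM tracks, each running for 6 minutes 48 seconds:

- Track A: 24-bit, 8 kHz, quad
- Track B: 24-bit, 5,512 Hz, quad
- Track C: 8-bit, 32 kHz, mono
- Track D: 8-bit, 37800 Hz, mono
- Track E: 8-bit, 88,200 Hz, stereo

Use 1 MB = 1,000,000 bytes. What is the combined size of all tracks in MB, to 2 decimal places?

166.60 MB

6 minutes 48 seconds = 408 s.
Track A: 8,000 × 408 × 3 × 4 = 39,168,000 bytes.
Track B: 5,512 × 408 × 3 × 4 = 26,986,752 bytes.
Track C: 32,000 × 408 × 1 × 1 = 13,056,000 bytes.
Track D: 37,800 × 408 × 1 × 1 = 15,422,400 bytes.
Track E: 88,200 × 408 × 1 × 2 = 71,971,200 bytes.
Total = 166,604,352 bytes = 166.60 MB.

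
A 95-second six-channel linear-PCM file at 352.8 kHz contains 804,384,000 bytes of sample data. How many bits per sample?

Bytes per sample = 804,384,000 / (352,800 × 95 × 6) = 804,384,000 / 201,096,000 = 4.
Bit depth = 4 × 8 = 32 bits.

32 bits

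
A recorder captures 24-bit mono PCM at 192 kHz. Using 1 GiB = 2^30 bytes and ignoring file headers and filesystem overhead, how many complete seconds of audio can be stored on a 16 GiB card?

29,826 seconds

Uncompressed byte rate = 192,000 × 3 × 1 = 576,000 bytes/s.
Capacity = 16 × 1,073,741,824 = 17,179,869,184 bytes.
17,179,869,184 / 576,000 ≈ 29826.16 s → 29,826 seconds.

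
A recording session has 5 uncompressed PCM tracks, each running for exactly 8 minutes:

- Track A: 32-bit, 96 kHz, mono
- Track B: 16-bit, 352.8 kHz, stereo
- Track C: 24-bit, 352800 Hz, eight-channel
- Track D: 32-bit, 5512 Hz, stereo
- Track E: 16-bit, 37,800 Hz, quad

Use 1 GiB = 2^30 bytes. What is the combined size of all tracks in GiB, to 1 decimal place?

exactly 8 minutes = 480 s.
Track A: 96,000 × 480 × 4 × 1 = 184,320,000 bytes.
Track B: 352,800 × 480 × 2 × 2 = 677,376,000 bytes.
Track C: 352,800 × 480 × 3 × 8 = 4,064,256,000 bytes.
Track D: 5,512 × 480 × 4 × 2 = 21,166,080 bytes.
Track E: 37,800 × 480 × 2 × 4 = 145,152,000 bytes.
Total = 5,092,270,080 bytes = 4.7 GiB.

4.7 GiB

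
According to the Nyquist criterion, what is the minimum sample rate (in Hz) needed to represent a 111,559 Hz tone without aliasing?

223,118 Hz

Minimum sample rate = 2 × 111,559 Hz = 223,118 Hz.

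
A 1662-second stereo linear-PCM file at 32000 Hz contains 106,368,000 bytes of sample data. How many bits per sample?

8 bits

Bytes per sample = 106,368,000 / (32,000 × 1,662 × 2) = 106,368,000 / 106,368,000 = 1.
Bit depth = 1 × 8 = 8 bits.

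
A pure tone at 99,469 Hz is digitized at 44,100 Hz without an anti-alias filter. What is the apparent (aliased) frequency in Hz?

11,269 Hz

Nyquist = 44,100/2 = 22,050 Hz; 99,469 Hz exceeds it.
Alias = |99,469 − 2×44,100| = |99,469 − 88,200| = 11,269 Hz.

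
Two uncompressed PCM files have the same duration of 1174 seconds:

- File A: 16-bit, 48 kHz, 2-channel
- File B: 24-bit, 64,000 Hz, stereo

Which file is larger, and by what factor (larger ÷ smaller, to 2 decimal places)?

File A: 48,000 × 2 × 2 = 192,000 bytes/s.
File B: 64,000 × 3 × 2 = 384,000 bytes/s.
File B is larger; ratio = 450,816,000 / 225,408,000 = 2.00.

File B, by a factor of 2.00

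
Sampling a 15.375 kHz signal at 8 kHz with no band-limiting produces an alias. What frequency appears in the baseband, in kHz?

Nyquist = 8,000/2 = 4,000 Hz; 15,375 Hz exceeds it.
Alias = |15,375 − 2×8,000| = |15,375 − 16,000| = 625 Hz = 0.625 kHz.

0.625 kHz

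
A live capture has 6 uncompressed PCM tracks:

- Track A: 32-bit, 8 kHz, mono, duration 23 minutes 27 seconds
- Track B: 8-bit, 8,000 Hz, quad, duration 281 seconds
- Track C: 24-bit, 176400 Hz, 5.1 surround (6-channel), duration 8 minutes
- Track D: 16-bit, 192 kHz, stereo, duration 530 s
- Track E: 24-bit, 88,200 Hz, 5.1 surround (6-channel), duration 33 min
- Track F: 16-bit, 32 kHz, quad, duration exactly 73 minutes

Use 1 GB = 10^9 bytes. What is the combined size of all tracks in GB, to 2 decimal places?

6.25 GB

Track A: 23 minutes 27 seconds = 1,407 s; 8,000 × 1,407 × 4 × 1 = 45,024,000 bytes.
Track B: 8,000 × 281 × 1 × 4 = 8,992,000 bytes.
Track C: 8 minutes = 480 s; 176,400 × 480 × 3 × 6 = 1,524,096,000 bytes.
Track D: 192,000 × 530 × 2 × 2 = 407,040,000 bytes.
Track E: 33 min = 1,980 s; 88,200 × 1,980 × 3 × 6 = 3,143,448,000 bytes.
Track F: exactly 73 minutes = 4,380 s; 32,000 × 4,380 × 2 × 4 = 1,121,280,000 bytes.
Total = 6,249,880,000 bytes = 6.25 GB.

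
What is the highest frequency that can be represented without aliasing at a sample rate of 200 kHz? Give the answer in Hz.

Nyquist frequency = sample rate / 2 = 200,000 / 2 = 100,000 Hz.

100,000 Hz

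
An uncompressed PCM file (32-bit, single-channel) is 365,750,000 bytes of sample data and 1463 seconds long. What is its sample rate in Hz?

62,500 Hz

Bytes = sample_rate × seconds × bytes_per_sample × channels.
sample_rate = 365,750,000 / (1,463 × 4 × 1) = 365,750,000 / 5,852 = 62,500 Hz.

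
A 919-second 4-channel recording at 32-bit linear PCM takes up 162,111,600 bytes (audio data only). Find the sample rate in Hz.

11,025 Hz

Bytes = sample_rate × seconds × bytes_per_sample × channels.
sample_rate = 162,111,600 / (919 × 4 × 4) = 162,111,600 / 14,704 = 11,025 Hz.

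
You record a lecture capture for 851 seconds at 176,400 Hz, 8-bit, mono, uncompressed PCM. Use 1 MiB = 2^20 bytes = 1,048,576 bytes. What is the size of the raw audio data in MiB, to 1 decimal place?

Bytes = 176,400 samples/s × 851 s × 1 bytes/sample × 1 ch = 150,116,400 bytes.
150,116,400 / 1,048,576 = 143.2 MiB.

143.2 MiB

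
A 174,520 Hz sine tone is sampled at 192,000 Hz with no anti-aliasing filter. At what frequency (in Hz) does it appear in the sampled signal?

17,480 Hz

Nyquist = 192,000/2 = 96,000 Hz; 174,520 Hz exceeds it.
Alias = |174,520 − 1×192,000| = |174,520 − 192,000| = 17,480 Hz.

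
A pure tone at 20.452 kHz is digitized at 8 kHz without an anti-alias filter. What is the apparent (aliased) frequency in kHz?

3.548 kHz

Nyquist = 8,000/2 = 4,000 Hz; 20,452 Hz exceeds it.
Alias = |20,452 − 3×8,000| = |20,452 − 24,000| = 3,548 Hz = 3.548 kHz.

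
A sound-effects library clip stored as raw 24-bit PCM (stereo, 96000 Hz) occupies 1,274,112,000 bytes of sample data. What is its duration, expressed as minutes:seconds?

Byte rate = 96,000 × 3 × 2 = 576,000 bytes/s.
Duration = 1,274,112,000 / 576,000 = 2,212 s.
2,212 s = 36:52.

36:52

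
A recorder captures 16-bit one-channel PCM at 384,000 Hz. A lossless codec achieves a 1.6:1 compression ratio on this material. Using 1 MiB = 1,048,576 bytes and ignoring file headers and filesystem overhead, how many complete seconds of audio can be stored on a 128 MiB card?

Uncompressed byte rate = 384,000 × 2 × 1 = 768,000 bytes/s.
After 1.6:1 compression, effective rate ≈ 480000 bytes/s.
Capacity = 128 × 1,048,576 = 134,217,728 bytes.
134,217,728 / effective rate ≈ 279.62 s → 279 seconds.

279 seconds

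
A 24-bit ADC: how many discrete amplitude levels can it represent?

2^24 = 16,777,216.

16,777,216 levels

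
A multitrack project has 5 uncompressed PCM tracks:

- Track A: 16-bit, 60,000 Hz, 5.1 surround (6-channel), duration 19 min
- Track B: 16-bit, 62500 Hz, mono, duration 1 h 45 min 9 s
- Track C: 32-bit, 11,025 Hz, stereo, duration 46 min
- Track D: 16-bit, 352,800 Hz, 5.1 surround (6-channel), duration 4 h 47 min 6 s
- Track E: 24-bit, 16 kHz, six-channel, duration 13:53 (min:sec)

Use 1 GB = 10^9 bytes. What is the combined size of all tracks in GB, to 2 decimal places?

Track A: 19 min = 1,140 s; 60,000 × 1,140 × 2 × 6 = 820,800,000 bytes.
Track B: 1 h 45 min 9 s = 6,309 s; 62,500 × 6,309 × 2 × 1 = 788,625,000 bytes.
Track C: 46 min = 2,760 s; 11,025 × 2,760 × 4 × 2 = 243,432,000 bytes.
Track D: 4 h 47 min 6 s = 17,226 s; 352,800 × 17,226 × 2 × 6 = 72,927,993,600 bytes.
Track E: 13:53 (min:sec) = 833 s; 16,000 × 833 × 3 × 6 = 239,904,000 bytes.
Total = 75,020,754,600 bytes = 75.02 GB.

75.02 GB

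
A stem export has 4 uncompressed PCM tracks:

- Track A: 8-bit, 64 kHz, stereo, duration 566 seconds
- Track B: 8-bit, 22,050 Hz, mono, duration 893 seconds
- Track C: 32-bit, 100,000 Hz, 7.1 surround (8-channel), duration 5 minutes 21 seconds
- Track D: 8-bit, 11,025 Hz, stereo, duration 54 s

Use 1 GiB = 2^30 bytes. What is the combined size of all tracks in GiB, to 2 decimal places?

Track A: 64,000 × 566 × 1 × 2 = 72,448,000 bytes.
Track B: 22,050 × 893 × 1 × 1 = 19,690,650 bytes.
Track C: 5 minutes 21 seconds = 321 s; 100,000 × 321 × 4 × 8 = 1,027,200,000 bytes.
Track D: 11,025 × 54 × 1 × 2 = 1,190,700 bytes.
Total = 1,120,529,350 bytes = 1.04 GiB.

1.04 GiB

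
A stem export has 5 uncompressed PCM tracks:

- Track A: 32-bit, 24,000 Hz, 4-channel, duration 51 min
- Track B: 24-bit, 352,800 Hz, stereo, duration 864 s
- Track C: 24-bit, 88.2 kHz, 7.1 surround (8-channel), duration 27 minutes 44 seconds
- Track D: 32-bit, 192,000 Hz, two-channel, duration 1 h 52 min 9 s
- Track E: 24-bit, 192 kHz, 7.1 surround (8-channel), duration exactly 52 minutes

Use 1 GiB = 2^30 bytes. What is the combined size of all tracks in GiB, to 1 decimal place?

Track A: 51 min = 3,060 s; 24,000 × 3,060 × 4 × 4 = 1,175,040,000 bytes.
Track B: 352,800 × 864 × 3 × 2 = 1,828,915,200 bytes.
Track C: 27 minutes 44 seconds = 1,664 s; 88,200 × 1,664 × 3 × 8 = 3,522,355,200 bytes.
Track D: 1 h 52 min 9 s = 6,729 s; 192,000 × 6,729 × 4 × 2 = 10,335,744,000 bytes.
Track E: exactly 52 minutes = 3,120 s; 192,000 × 3,120 × 3 × 8 = 14,376,960,000 bytes.
Total = 31,239,014,400 bytes = 29.1 GiB.

29.1 GiB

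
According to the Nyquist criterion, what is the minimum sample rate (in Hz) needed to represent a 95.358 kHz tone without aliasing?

190,716 Hz

Minimum sample rate = 2 × 95,358 Hz = 190,716 Hz.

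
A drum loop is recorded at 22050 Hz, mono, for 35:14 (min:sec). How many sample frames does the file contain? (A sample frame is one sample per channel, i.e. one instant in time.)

46,613,700 sample frames

35:14 (min:sec) = 2,114 s.
22,050 samples/s × 2,114 s = 46,613,700 frames.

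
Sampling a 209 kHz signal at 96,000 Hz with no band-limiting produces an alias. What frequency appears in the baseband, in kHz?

17 kHz

Nyquist = 96,000/2 = 48,000 Hz; 209,000 Hz exceeds it.
Alias = |209,000 − 2×96,000| = |209,000 − 192,000| = 17,000 Hz = 17 kHz.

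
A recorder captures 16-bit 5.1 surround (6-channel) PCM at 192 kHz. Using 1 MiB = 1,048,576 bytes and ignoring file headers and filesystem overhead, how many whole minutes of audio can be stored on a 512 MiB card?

Uncompressed byte rate = 192,000 × 2 × 6 = 2,304,000 bytes/s.
Capacity = 512 × 1,048,576 = 536,870,912 bytes.
536,870,912 / 2,304,000 ≈ 233.02 s → 3 minutes.

3 minutes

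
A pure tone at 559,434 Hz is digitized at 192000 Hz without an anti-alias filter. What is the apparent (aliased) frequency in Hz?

16,566 Hz

Nyquist = 192,000/2 = 96,000 Hz; 559,434 Hz exceeds it.
Alias = |559,434 − 3×192,000| = |559,434 − 576,000| = 16,566 Hz.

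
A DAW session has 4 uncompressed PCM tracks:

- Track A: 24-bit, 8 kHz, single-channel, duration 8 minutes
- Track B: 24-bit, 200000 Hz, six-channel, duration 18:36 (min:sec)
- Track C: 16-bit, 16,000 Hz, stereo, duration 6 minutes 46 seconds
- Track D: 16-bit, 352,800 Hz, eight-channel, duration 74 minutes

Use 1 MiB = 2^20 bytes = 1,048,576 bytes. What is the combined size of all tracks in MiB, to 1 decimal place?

27769.1 MiB

Track A: 8 minutes = 480 s; 8,000 × 480 × 3 × 1 = 11,520,000 bytes.
Track B: 18:36 (min:sec) = 1,116 s; 200,000 × 1,116 × 3 × 6 = 4,017,600,000 bytes.
Track C: 6 minutes 46 seconds = 406 s; 16,000 × 406 × 2 × 2 = 25,984,000 bytes.
Track D: 74 minutes = 4,440 s; 352,800 × 4,440 × 2 × 8 = 25,062,912,000 bytes.
Total = 29,118,016,000 bytes = 27769.1 MiB.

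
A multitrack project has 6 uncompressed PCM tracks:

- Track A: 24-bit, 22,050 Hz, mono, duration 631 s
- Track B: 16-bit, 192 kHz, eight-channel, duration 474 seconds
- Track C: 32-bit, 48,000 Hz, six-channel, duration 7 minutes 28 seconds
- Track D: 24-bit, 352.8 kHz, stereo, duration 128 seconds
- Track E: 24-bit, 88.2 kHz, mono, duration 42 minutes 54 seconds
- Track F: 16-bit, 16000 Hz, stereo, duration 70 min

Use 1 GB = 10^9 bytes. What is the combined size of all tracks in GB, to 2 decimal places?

Track A: 22,050 × 631 × 3 × 1 = 41,740,650 bytes.
Track B: 192,000 × 474 × 2 × 8 = 1,456,128,000 bytes.
Track C: 7 minutes 28 seconds = 448 s; 48,000 × 448 × 4 × 6 = 516,096,000 bytes.
Track D: 352,800 × 128 × 3 × 2 = 270,950,400 bytes.
Track E: 42 minutes 54 seconds = 2,574 s; 88,200 × 2,574 × 3 × 1 = 681,080,400 bytes.
Track F: 70 min = 4,200 s; 16,000 × 4,200 × 2 × 2 = 268,800,000 bytes.
Total = 3,234,795,450 bytes = 3.23 GB.

3.23 GB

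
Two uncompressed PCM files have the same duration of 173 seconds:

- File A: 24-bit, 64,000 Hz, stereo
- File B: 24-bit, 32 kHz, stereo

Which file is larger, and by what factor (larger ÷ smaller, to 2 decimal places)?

File A, by a factor of 2.00

File A: 64,000 × 3 × 2 = 384,000 bytes/s.
File B: 32,000 × 3 × 2 = 192,000 bytes/s.
File A is larger; ratio = 66,432,000 / 33,216,000 = 2.00.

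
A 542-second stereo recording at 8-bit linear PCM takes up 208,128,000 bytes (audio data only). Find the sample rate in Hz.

192,000 Hz

Bytes = sample_rate × seconds × bytes_per_sample × channels.
sample_rate = 208,128,000 / (542 × 1 × 2) = 208,128,000 / 1,084 = 192,000 Hz.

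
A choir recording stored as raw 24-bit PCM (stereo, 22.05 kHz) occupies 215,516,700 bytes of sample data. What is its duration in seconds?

Byte rate = 22,050 × 3 × 2 = 132,300 bytes/s.
Duration = 215,516,700 / 132,300 = 1,629 s.

1,629 seconds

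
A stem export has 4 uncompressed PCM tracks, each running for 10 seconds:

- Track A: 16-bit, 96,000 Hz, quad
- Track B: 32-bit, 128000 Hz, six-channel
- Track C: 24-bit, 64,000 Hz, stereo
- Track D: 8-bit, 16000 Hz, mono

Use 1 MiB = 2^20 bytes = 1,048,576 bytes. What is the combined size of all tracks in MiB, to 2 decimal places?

Track A: 96,000 × 10 × 2 × 4 = 7,680,000 bytes.
Track B: 128,000 × 10 × 4 × 6 = 30,720,000 bytes.
Track C: 64,000 × 10 × 3 × 2 = 3,840,000 bytes.
Track D: 16,000 × 10 × 1 × 1 = 160,000 bytes.
Total = 42,400,000 bytes = 40.44 MiB.

40.44 MiB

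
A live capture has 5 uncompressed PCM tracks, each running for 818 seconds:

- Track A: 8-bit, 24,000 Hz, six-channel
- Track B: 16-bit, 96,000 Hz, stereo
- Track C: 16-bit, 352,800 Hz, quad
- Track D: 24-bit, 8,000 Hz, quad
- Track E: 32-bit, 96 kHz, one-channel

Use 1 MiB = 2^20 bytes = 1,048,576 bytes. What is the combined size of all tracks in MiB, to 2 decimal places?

Track A: 24,000 × 818 × 1 × 6 = 117,792,000 bytes.
Track B: 96,000 × 818 × 2 × 2 = 314,112,000 bytes.
Track C: 352,800 × 818 × 2 × 4 = 2,308,723,200 bytes.
Track D: 8,000 × 818 × 3 × 4 = 78,528,000 bytes.
Track E: 96,000 × 818 × 4 × 1 = 314,112,000 bytes.
Total = 3,133,267,200 bytes = 2988.12 MiB.

2988.12 MiB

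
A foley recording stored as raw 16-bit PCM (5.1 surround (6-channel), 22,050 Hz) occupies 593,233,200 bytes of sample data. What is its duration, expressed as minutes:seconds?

37:22

Byte rate = 22,050 × 2 × 6 = 264,600 bytes/s.
Duration = 593,233,200 / 264,600 = 2,242 s.
2,242 s = 37:22.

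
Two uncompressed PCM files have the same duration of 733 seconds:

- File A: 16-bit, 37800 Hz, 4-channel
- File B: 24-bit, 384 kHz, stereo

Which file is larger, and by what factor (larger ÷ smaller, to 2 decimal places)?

File A: 37,800 × 2 × 4 = 302,400 bytes/s.
File B: 384,000 × 3 × 2 = 2,304,000 bytes/s.
File B is larger; ratio = 1,688,832,000 / 221,659,200 = 7.62.

File B, by a factor of 7.62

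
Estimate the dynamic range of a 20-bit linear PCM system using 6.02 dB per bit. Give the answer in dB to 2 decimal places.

120.40 dB

20 × 6.02 = 120.40 dB.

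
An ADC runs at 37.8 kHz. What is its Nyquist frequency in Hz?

18,900 Hz

Nyquist frequency = sample rate / 2 = 37,800 / 2 = 18,900 Hz.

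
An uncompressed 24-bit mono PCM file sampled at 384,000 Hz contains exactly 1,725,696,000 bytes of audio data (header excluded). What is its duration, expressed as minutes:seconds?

24:58

Byte rate = 384,000 × 3 × 1 = 1,152,000 bytes/s.
Duration = 1,725,696,000 / 1,152,000 = 1,498 s.
1,498 s = 24:58.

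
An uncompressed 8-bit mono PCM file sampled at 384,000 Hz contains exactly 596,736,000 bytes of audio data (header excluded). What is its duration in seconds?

1,554 seconds

Byte rate = 384,000 × 1 × 1 = 384,000 bytes/s.
Duration = 596,736,000 / 384,000 = 1,554 s.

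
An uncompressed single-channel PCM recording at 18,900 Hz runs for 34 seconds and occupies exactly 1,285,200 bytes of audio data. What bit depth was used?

16 bits

Bytes per sample = 1,285,200 / (18,900 × 34 × 1) = 1,285,200 / 642,600 = 2.
Bit depth = 2 × 8 = 16 bits.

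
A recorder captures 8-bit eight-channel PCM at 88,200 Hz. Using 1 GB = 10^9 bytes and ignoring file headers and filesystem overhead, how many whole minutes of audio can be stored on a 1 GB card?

Uncompressed byte rate = 88,200 × 1 × 8 = 705,600 bytes/s.
Capacity = 1 × 1,000,000,000 = 1,000,000,000 bytes.
1,000,000,000 / 705,600 ≈ 1417.23 s → 23 minutes.

23 minutes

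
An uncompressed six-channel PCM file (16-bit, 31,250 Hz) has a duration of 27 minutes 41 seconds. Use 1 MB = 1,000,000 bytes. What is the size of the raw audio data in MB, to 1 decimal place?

622.9 MB

Duration = 27 minutes 41 seconds = 1,661 s.
Bytes = 31,250 samples/s × 1,661 s × 2 bytes/sample × 6 ch = 622,875,000 bytes.
622,875,000 / 1,000,000 = 622.9 MB.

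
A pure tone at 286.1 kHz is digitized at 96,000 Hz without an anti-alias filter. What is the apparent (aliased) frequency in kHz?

Nyquist = 96,000/2 = 48,000 Hz; 286,100 Hz exceeds it.
Alias = |286,100 − 3×96,000| = |286,100 − 288,000| = 1,900 Hz = 1.9 kHz.

1.9 kHz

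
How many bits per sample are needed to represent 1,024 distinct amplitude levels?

log2(1,024) = 10.

10 bits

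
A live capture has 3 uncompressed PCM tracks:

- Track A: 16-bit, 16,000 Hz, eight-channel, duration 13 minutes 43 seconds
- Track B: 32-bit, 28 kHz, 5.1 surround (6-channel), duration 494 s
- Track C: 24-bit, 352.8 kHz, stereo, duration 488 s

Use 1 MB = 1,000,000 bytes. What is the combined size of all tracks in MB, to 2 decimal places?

Track A: 13 minutes 43 seconds = 823 s; 16,000 × 823 × 2 × 8 = 210,688,000 bytes.
Track B: 28,000 × 494 × 4 × 6 = 331,968,000 bytes.
Track C: 352,800 × 488 × 3 × 2 = 1,032,998,400 bytes.
Total = 1,575,654,400 bytes = 1575.65 MB.

1575.65 MB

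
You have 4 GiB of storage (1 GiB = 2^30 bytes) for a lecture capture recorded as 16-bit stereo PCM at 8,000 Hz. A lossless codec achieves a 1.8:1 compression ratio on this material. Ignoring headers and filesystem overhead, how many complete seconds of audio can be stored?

241,591 seconds

Uncompressed byte rate = 8,000 × 2 × 2 = 32,000 bytes/s.
After 1.8:1 compression, effective rate ≈ 17777.78 bytes/s.
Capacity = 4 × 1,073,741,824 = 4,294,967,296 bytes.
4,294,967,296 / effective rate ≈ 241591.91 s → 241,591 seconds.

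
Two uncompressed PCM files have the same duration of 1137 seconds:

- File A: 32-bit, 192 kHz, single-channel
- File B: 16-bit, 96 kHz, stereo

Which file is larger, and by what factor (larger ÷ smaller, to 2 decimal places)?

File A, by a factor of 2.00

File A: 192,000 × 4 × 1 = 768,000 bytes/s.
File B: 96,000 × 2 × 2 = 384,000 bytes/s.
File A is larger; ratio = 873,216,000 / 436,608,000 = 2.00.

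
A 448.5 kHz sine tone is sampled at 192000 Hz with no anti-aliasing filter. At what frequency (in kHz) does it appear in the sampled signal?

64.5 kHz

Nyquist = 192,000/2 = 96,000 Hz; 448,500 Hz exceeds it.
Alias = |448,500 − 2×192,000| = |448,500 − 384,000| = 64,500 Hz = 64.5 kHz.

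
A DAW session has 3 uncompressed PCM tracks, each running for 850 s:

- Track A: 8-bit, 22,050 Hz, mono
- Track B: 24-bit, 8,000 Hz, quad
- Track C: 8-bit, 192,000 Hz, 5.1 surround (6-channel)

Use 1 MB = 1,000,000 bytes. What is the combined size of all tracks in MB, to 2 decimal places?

Track A: 22,050 × 850 × 1 × 1 = 18,742,500 bytes.
Track B: 8,000 × 850 × 3 × 4 = 81,600,000 bytes.
Track C: 192,000 × 850 × 1 × 6 = 979,200,000 bytes.
Total = 1,079,542,500 bytes = 1079.54 MB.

1079.54 MB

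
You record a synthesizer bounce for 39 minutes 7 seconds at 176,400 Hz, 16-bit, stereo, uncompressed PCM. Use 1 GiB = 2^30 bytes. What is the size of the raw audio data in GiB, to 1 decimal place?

Duration = 39 minutes 7 seconds = 2,347 s.
Bytes = 176,400 samples/s × 2,347 s × 2 bytes/sample × 2 ch = 1,656,043,200 bytes.
1,656,043,200 / 1,073,741,824 = 1.5 GiB.

1.5 GiB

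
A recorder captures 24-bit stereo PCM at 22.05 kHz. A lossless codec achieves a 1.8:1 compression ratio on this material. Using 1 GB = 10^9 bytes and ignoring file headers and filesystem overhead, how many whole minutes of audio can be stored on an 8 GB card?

Uncompressed byte rate = 22,050 × 3 × 2 = 132,300 bytes/s.
After 1.8:1 compression, effective rate ≈ 73500 bytes/s.
Capacity = 8 × 1,000,000,000 = 8,000,000,000 bytes.
8,000,000,000 / effective rate ≈ 108843.54 s → 1,814 minutes.

1,814 minutes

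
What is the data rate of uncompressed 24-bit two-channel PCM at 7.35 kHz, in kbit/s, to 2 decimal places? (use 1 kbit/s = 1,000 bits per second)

352.80 kbit/s

Bit rate = 7,350 × 24 × 2 = 352,800 bits/s.
= 352.80 kbit/s.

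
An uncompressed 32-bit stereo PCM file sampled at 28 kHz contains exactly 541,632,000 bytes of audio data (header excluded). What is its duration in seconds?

Byte rate = 28,000 × 4 × 2 = 224,000 bytes/s.
Duration = 541,632,000 / 224,000 = 2,418 s.

2,418 seconds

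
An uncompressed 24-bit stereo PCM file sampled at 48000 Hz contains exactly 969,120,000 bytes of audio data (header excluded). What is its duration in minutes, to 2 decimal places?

56.08 minutes

Byte rate = 48,000 × 3 × 2 = 288,000 bytes/s.
Duration = 969,120,000 / 288,000 = 3,365 s.
3,365 s / 60 = 56.08 minutes.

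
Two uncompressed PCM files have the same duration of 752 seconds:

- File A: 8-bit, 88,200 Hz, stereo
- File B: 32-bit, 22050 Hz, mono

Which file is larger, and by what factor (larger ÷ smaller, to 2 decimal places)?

File A, by a factor of 2.00

File A: 88,200 × 1 × 2 = 176,400 bytes/s.
File B: 22,050 × 4 × 1 = 88,200 bytes/s.
File A is larger; ratio = 132,652,800 / 66,326,400 = 2.00.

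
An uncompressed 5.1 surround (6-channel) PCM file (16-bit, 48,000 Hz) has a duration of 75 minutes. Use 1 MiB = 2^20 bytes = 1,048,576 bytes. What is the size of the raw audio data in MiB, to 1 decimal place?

2471.9 MiB

Duration = 75 minutes = 4,500 s.
Bytes = 48,000 samples/s × 4,500 s × 2 bytes/sample × 6 ch = 2,592,000,000 bytes.
2,592,000,000 / 1,048,576 = 2471.9 MiB.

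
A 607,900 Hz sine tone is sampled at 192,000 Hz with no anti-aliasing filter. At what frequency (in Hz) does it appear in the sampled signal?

Nyquist = 192,000/2 = 96,000 Hz; 607,900 Hz exceeds it.
Alias = |607,900 − 3×192,000| = |607,900 − 576,000| = 31,900 Hz.

31,900 Hz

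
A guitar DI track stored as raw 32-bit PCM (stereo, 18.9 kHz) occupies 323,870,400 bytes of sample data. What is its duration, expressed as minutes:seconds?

Byte rate = 18,900 × 4 × 2 = 151,200 bytes/s.
Duration = 323,870,400 / 151,200 = 2,142 s.
2,142 s = 35:42.

35:42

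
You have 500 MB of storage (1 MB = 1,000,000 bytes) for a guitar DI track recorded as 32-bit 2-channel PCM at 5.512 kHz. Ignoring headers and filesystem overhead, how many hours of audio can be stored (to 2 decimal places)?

3.15 hours

Uncompressed byte rate = 5,512 × 4 × 2 = 44,096 bytes/s.
Capacity = 500 × 1,000,000 = 500,000,000 bytes.
500,000,000 / 44,096 ≈ 11338.9 s → 3.15 hours.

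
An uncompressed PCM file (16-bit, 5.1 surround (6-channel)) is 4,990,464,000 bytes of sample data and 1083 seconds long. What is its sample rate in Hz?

Bytes = sample_rate × seconds × bytes_per_sample × channels.
sample_rate = 4,990,464,000 / (1,083 × 2 × 6) = 4,990,464,000 / 12,996 = 384,000 Hz.

384,000 Hz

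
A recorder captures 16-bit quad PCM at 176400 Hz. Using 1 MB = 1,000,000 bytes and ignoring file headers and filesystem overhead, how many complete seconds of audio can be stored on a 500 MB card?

Uncompressed byte rate = 176,400 × 2 × 4 = 1,411,200 bytes/s.
Capacity = 500 × 1,000,000 = 500,000,000 bytes.
500,000,000 / 1,411,200 ≈ 354.31 s → 354 seconds.

354 seconds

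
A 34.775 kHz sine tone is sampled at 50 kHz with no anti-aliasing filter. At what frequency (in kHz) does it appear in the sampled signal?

15.225 kHz

Nyquist = 50,000/2 = 25,000 Hz; 34,775 Hz exceeds it.
Alias = |34,775 − 1×50,000| = |34,775 − 50,000| = 15,225 Hz = 15.225 kHz.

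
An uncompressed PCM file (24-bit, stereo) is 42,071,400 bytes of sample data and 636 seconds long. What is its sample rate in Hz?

Bytes = sample_rate × seconds × bytes_per_sample × channels.
sample_rate = 42,071,400 / (636 × 3 × 2) = 42,071,400 / 3,816 = 11,025 Hz.

11,025 Hz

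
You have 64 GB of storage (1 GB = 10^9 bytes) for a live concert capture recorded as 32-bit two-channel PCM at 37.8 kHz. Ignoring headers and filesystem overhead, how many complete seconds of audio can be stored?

Uncompressed byte rate = 37,800 × 4 × 2 = 302,400 bytes/s.
Capacity = 64 × 1,000,000,000 = 64,000,000,000 bytes.
64,000,000,000 / 302,400 ≈ 211640.21 s → 211,640 seconds.

211,640 seconds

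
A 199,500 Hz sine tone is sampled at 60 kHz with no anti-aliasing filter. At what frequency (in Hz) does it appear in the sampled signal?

Nyquist = 60,000/2 = 30,000 Hz; 199,500 Hz exceeds it.
Alias = |199,500 − 3×60,000| = |199,500 − 180,000| = 19,500 Hz.

19,500 Hz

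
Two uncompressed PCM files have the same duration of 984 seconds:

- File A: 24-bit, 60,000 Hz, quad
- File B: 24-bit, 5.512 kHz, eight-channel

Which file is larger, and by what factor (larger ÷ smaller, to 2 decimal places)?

File A, by a factor of 5.44

File A: 60,000 × 3 × 4 = 720,000 bytes/s.
File B: 5,512 × 3 × 8 = 132,288 bytes/s.
File A is larger; ratio = 708,480,000 / 130,171,392 = 5.44.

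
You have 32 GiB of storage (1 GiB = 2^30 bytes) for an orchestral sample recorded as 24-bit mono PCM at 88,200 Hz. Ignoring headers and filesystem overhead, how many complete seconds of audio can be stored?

Uncompressed byte rate = 88,200 × 3 × 1 = 264,600 bytes/s.
Capacity = 32 × 1,073,741,824 = 34,359,738,368 bytes.
34,359,738,368 / 264,600 ≈ 129855.4 s → 129,855 seconds.

129,855 seconds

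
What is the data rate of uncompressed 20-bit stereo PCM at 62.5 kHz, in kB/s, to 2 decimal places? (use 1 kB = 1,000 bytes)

Bit rate = 62,500 × 20 × 2 = 2,500,000 bits/s.
2,500,000 / 8 = 312,500 B/s = 312.50 kB/s.

312.50 kB/s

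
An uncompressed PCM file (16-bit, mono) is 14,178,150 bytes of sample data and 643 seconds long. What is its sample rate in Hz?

Bytes = sample_rate × seconds × bytes_per_sample × channels.
sample_rate = 14,178,150 / (643 × 2 × 1) = 14,178,150 / 1,286 = 11,025 Hz.

11,025 Hz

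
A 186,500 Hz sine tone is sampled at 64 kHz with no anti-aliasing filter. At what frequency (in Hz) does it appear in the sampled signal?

5,500 Hz

Nyquist = 64,000/2 = 32,000 Hz; 186,500 Hz exceeds it.
Alias = |186,500 − 3×64,000| = |186,500 − 192,000| = 5,500 Hz.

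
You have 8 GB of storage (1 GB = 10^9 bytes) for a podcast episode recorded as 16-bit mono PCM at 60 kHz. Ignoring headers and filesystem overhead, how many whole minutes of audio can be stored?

Uncompressed byte rate = 60,000 × 2 × 1 = 120,000 bytes/s.
Capacity = 8 × 1,000,000,000 = 8,000,000,000 bytes.
8,000,000,000 / 120,000 ≈ 66666.67 s → 1,111 minutes.

1,111 minutes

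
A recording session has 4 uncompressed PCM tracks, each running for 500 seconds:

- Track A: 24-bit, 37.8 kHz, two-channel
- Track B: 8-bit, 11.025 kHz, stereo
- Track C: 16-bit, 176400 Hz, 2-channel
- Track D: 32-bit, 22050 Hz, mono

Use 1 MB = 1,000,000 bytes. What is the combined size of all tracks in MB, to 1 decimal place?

521.3 MB

Track A: 37,800 × 500 × 3 × 2 = 113,400,000 bytes.
Track B: 11,025 × 500 × 1 × 2 = 11,025,000 bytes.
Track C: 176,400 × 500 × 2 × 2 = 352,800,000 bytes.
Track D: 22,050 × 500 × 4 × 1 = 44,100,000 bytes.
Total = 521,325,000 bytes = 521.3 MB.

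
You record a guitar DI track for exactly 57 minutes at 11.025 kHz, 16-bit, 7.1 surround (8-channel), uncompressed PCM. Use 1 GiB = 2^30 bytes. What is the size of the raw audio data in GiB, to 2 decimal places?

Duration = exactly 57 minutes = 3,420 s.
Bytes = 11,025 samples/s × 3,420 s × 2 bytes/sample × 8 ch = 603,288,000 bytes.
603,288,000 / 1,073,741,824 = 0.56 GiB.

0.56 GiB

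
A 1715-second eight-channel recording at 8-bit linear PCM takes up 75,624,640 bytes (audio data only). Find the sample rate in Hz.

5,512 Hz

Bytes = sample_rate × seconds × bytes_per_sample × channels.
sample_rate = 75,624,640 / (1,715 × 1 × 8) = 75,624,640 / 13,720 = 5,512 Hz.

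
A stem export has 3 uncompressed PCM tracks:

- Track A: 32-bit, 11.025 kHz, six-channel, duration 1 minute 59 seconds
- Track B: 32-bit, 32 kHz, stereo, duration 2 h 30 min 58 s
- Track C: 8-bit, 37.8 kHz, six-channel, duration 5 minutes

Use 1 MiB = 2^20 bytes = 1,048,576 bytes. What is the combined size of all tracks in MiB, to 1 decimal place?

2306.3 MiB

Track A: 1 minute 59 seconds = 119 s; 11,025 × 119 × 4 × 6 = 31,487,400 bytes.
Track B: 2 h 30 min 58 s = 9,058 s; 32,000 × 9,058 × 4 × 2 = 2,318,848,000 bytes.
Track C: 5 minutes = 300 s; 37,800 × 300 × 1 × 6 = 68,040,000 bytes.
Total = 2,418,375,400 bytes = 2306.3 MiB.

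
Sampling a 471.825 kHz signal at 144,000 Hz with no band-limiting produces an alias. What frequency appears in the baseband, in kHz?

Nyquist = 144,000/2 = 72,000 Hz; 471,825 Hz exceeds it.
Alias = |471,825 − 3×144,000| = |471,825 − 432,000| = 39,825 Hz = 39.825 kHz.

39.825 kHz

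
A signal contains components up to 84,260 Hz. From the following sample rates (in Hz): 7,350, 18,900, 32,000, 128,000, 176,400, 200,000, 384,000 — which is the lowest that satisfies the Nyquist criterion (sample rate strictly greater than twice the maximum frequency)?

Need sample rate > 2 × 84,260 = 168,520 Hz.
Lowest listed rate above 168,520 Hz is 176,400 Hz.

176,400 Hz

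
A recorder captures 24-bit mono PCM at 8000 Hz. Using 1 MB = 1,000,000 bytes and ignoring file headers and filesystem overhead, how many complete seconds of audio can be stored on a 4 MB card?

166 seconds

Uncompressed byte rate = 8,000 × 3 × 1 = 24,000 bytes/s.
Capacity = 4 × 1,000,000 = 4,000,000 bytes.
4,000,000 / 24,000 ≈ 166.67 s → 166 seconds.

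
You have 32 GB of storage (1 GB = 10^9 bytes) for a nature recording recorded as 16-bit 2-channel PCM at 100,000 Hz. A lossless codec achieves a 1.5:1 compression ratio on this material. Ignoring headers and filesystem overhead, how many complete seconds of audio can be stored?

120,000 seconds

Uncompressed byte rate = 100,000 × 2 × 2 = 400,000 bytes/s.
After 1.5:1 compression, effective rate ≈ 266666.67 bytes/s.
Capacity = 32 × 1,000,000,000 = 32,000,000,000 bytes.
32,000,000,000 / effective rate ≈ 120000 s → 120,000 seconds.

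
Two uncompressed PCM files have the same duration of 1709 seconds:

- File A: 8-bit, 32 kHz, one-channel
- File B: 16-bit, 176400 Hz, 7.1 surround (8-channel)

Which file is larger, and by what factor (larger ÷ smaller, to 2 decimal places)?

File B, by a factor of 88.20

File A: 32,000 × 1 × 1 = 32,000 bytes/s.
File B: 176,400 × 2 × 8 = 2,822,400 bytes/s.
File B is larger; ratio = 4,823,481,600 / 54,688,000 = 88.20.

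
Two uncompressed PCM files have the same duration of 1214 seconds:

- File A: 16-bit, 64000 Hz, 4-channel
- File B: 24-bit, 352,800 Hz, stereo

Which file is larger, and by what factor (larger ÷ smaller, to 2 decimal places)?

File B, by a factor of 4.13

File A: 64,000 × 2 × 4 = 512,000 bytes/s.
File B: 352,800 × 3 × 2 = 2,116,800 bytes/s.
File B is larger; ratio = 2,569,795,200 / 621,568,000 = 4.13.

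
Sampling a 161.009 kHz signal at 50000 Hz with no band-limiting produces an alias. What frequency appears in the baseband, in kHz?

Nyquist = 50,000/2 = 25,000 Hz; 161,009 Hz exceeds it.
Alias = |161,009 − 3×50,000| = |161,009 − 150,000| = 11,009 Hz = 11.009 kHz.

11.009 kHz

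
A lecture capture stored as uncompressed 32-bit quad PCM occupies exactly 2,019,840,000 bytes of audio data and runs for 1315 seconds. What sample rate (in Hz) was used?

96,000 Hz

Bytes = sample_rate × seconds × bytes_per_sample × channels.
sample_rate = 2,019,840,000 / (1,315 × 4 × 4) = 2,019,840,000 / 21,040 = 96,000 Hz.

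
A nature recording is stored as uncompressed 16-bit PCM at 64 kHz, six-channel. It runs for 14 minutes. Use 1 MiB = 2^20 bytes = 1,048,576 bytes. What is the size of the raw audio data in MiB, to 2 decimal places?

615.23 MiB

Duration = 14 minutes = 840 s.
Bytes = 64,000 samples/s × 840 s × 2 bytes/sample × 6 ch = 645,120,000 bytes.
645,120,000 / 1,048,576 = 615.23 MiB.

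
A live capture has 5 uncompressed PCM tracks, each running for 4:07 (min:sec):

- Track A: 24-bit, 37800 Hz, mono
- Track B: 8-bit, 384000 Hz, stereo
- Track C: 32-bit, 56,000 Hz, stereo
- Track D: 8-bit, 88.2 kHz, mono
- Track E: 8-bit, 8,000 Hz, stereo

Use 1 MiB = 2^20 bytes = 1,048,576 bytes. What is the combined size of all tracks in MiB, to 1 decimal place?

337.7 MiB

4:07 (min:sec) = 247 s.
Track A: 37,800 × 247 × 3 × 1 = 28,009,800 bytes.
Track B: 384,000 × 247 × 1 × 2 = 189,696,000 bytes.
Track C: 56,000 × 247 × 4 × 2 = 110,656,000 bytes.
Track D: 88,200 × 247 × 1 × 1 = 21,785,400 bytes.
Track E: 8,000 × 247 × 1 × 2 = 3,952,000 bytes.
Total = 354,099,200 bytes = 337.7 MiB.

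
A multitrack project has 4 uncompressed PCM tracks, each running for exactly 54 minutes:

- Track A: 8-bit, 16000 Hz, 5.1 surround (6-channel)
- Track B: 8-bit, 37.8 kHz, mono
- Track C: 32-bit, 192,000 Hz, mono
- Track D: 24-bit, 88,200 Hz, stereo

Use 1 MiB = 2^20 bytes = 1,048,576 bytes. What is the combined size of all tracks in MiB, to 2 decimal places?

4421.65 MiB

exactly 54 minutes = 3,240 s.
Track A: 16,000 × 3,240 × 1 × 6 = 311,040,000 bytes.
Track B: 37,800 × 3,240 × 1 × 1 = 122,472,000 bytes.
Track C: 192,000 × 3,240 × 4 × 1 = 2,488,320,000 bytes.
Track D: 88,200 × 3,240 × 3 × 2 = 1,714,608,000 bytes.
Total = 4,636,440,000 bytes = 4421.65 MiB.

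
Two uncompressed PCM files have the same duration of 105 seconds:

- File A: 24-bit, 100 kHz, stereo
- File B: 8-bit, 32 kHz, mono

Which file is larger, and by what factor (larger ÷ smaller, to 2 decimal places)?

File A, by a factor of 18.75

File A: 100,000 × 3 × 2 = 600,000 bytes/s.
File B: 32,000 × 1 × 1 = 32,000 bytes/s.
File A is larger; ratio = 63,000,000 / 3,360,000 = 18.75.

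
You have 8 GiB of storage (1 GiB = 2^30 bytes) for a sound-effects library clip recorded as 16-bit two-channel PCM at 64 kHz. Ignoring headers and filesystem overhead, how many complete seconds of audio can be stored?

Uncompressed byte rate = 64,000 × 2 × 2 = 256,000 bytes/s.
Capacity = 8 × 1,073,741,824 = 8,589,934,592 bytes.
8,589,934,592 / 256,000 ≈ 33554.43 s → 33,554 seconds.

33,554 seconds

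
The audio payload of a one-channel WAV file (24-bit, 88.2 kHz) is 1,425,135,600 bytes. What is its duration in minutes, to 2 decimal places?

Byte rate = 88,200 × 3 × 1 = 264,600 bytes/s.
Duration = 1,425,135,600 / 264,600 = 5,386 s.
5,386 s / 60 = 89.77 minutes.

89.77 minutes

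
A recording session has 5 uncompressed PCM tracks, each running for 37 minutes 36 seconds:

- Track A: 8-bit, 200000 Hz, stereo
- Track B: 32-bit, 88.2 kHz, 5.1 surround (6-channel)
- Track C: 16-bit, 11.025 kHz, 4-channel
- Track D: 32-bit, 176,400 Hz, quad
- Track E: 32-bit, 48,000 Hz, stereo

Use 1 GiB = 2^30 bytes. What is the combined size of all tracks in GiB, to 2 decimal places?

37 minutes 36 seconds = 2,256 s.
Track A: 200,000 × 2,256 × 1 × 2 = 902,400,000 bytes.
Track B: 88,200 × 2,256 × 4 × 6 = 4,775,500,800 bytes.
Track C: 11,025 × 2,256 × 2 × 4 = 198,979,200 bytes.
Track D: 176,400 × 2,256 × 4 × 4 = 6,367,334,400 bytes.
Track E: 48,000 × 2,256 × 4 × 2 = 866,304,000 bytes.
Total = 13,110,518,400 bytes = 12.21 GiB.

12.21 GiB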